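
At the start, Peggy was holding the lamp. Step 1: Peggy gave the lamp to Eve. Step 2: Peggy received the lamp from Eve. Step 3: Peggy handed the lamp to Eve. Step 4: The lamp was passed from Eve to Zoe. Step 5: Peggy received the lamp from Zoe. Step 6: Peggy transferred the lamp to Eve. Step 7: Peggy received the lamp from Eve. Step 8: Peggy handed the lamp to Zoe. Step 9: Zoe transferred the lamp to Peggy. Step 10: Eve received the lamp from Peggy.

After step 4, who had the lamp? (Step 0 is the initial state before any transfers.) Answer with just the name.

Tracking the lamp holder through step 4:
After step 0 (start): Peggy
After step 1: Eve
After step 2: Peggy
After step 3: Eve
After step 4: Zoe

At step 4, the holder is Zoe.

Answer: Zoe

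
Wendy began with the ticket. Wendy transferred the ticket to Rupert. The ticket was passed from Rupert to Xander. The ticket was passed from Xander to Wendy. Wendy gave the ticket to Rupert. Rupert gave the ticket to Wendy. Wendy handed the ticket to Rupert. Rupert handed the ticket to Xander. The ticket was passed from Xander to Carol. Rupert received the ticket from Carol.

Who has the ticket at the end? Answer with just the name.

Answer: Rupert

Derivation:
Tracking the ticket through each event:
Start: Wendy has the ticket.
After event 1: Rupert has the ticket.
After event 2: Xander has the ticket.
After event 3: Wendy has the ticket.
After event 4: Rupert has the ticket.
After event 5: Wendy has the ticket.
After event 6: Rupert has the ticket.
After event 7: Xander has the ticket.
After event 8: Carol has the ticket.
After event 9: Rupert has the ticket.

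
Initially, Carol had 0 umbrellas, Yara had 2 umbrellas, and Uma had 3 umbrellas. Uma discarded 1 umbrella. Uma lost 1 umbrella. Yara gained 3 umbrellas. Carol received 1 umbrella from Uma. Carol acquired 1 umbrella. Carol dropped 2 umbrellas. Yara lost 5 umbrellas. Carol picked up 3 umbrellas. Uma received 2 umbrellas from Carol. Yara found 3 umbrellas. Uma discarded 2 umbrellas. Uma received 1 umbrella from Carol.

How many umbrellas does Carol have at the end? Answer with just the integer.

Tracking counts step by step:
Start: Carol=0, Yara=2, Uma=3
Event 1 (Uma -1): Uma: 3 -> 2. State: Carol=0, Yara=2, Uma=2
Event 2 (Uma -1): Uma: 2 -> 1. State: Carol=0, Yara=2, Uma=1
Event 3 (Yara +3): Yara: 2 -> 5. State: Carol=0, Yara=5, Uma=1
Event 4 (Uma -> Carol, 1): Uma: 1 -> 0, Carol: 0 -> 1. State: Carol=1, Yara=5, Uma=0
Event 5 (Carol +1): Carol: 1 -> 2. State: Carol=2, Yara=5, Uma=0
Event 6 (Carol -2): Carol: 2 -> 0. State: Carol=0, Yara=5, Uma=0
Event 7 (Yara -5): Yara: 5 -> 0. State: Carol=0, Yara=0, Uma=0
Event 8 (Carol +3): Carol: 0 -> 3. State: Carol=3, Yara=0, Uma=0
Event 9 (Carol -> Uma, 2): Carol: 3 -> 1, Uma: 0 -> 2. State: Carol=1, Yara=0, Uma=2
Event 10 (Yara +3): Yara: 0 -> 3. State: Carol=1, Yara=3, Uma=2
Event 11 (Uma -2): Uma: 2 -> 0. State: Carol=1, Yara=3, Uma=0
Event 12 (Carol -> Uma, 1): Carol: 1 -> 0, Uma: 0 -> 1. State: Carol=0, Yara=3, Uma=1

Carol's final count: 0

Answer: 0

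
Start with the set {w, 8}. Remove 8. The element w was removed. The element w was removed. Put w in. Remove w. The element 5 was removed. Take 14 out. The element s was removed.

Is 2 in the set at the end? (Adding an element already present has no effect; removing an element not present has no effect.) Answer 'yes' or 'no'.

Answer: no

Derivation:
Tracking the set through each operation:
Start: {8, w}
Event 1 (remove 8): removed. Set: {w}
Event 2 (remove w): removed. Set: {}
Event 3 (remove w): not present, no change. Set: {}
Event 4 (add w): added. Set: {w}
Event 5 (remove w): removed. Set: {}
Event 6 (remove 5): not present, no change. Set: {}
Event 7 (remove 14): not present, no change. Set: {}
Event 8 (remove s): not present, no change. Set: {}

Final set: {} (size 0)
2 is NOT in the final set.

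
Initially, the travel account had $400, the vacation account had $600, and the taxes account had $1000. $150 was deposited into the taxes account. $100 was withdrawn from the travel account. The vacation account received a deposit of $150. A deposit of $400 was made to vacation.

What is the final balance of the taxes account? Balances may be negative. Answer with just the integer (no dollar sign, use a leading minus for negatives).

Answer: 1150

Derivation:
Tracking account balances step by step:
Start: travel=400, vacation=600, taxes=1000
Event 1 (deposit 150 to taxes): taxes: 1000 + 150 = 1150. Balances: travel=400, vacation=600, taxes=1150
Event 2 (withdraw 100 from travel): travel: 400 - 100 = 300. Balances: travel=300, vacation=600, taxes=1150
Event 3 (deposit 150 to vacation): vacation: 600 + 150 = 750. Balances: travel=300, vacation=750, taxes=1150
Event 4 (deposit 400 to vacation): vacation: 750 + 400 = 1150. Balances: travel=300, vacation=1150, taxes=1150

Final balance of taxes: 1150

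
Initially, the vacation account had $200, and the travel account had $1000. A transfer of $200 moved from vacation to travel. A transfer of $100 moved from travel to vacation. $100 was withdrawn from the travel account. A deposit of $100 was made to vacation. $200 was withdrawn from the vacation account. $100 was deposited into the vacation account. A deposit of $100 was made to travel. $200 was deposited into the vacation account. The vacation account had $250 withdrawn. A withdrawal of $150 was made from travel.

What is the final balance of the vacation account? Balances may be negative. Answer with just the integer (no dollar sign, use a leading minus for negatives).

Tracking account balances step by step:
Start: vacation=200, travel=1000
Event 1 (transfer 200 vacation -> travel): vacation: 200 - 200 = 0, travel: 1000 + 200 = 1200. Balances: vacation=0, travel=1200
Event 2 (transfer 100 travel -> vacation): travel: 1200 - 100 = 1100, vacation: 0 + 100 = 100. Balances: vacation=100, travel=1100
Event 3 (withdraw 100 from travel): travel: 1100 - 100 = 1000. Balances: vacation=100, travel=1000
Event 4 (deposit 100 to vacation): vacation: 100 + 100 = 200. Balances: vacation=200, travel=1000
Event 5 (withdraw 200 from vacation): vacation: 200 - 200 = 0. Balances: vacation=0, travel=1000
Event 6 (deposit 100 to vacation): vacation: 0 + 100 = 100. Balances: vacation=100, travel=1000
Event 7 (deposit 100 to travel): travel: 1000 + 100 = 1100. Balances: vacation=100, travel=1100
Event 8 (deposit 200 to vacation): vacation: 100 + 200 = 300. Balances: vacation=300, travel=1100
Event 9 (withdraw 250 from vacation): vacation: 300 - 250 = 50. Balances: vacation=50, travel=1100
Event 10 (withdraw 150 from travel): travel: 1100 - 150 = 950. Balances: vacation=50, travel=950

Final balance of vacation: 50

Answer: 50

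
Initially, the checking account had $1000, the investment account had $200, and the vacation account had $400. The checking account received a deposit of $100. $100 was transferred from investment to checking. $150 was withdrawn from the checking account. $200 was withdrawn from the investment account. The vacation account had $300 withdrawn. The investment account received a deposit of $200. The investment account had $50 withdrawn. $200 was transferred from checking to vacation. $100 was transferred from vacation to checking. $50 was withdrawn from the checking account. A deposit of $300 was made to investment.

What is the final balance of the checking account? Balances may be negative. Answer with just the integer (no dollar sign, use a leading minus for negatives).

Answer: 900

Derivation:
Tracking account balances step by step:
Start: checking=1000, investment=200, vacation=400
Event 1 (deposit 100 to checking): checking: 1000 + 100 = 1100. Balances: checking=1100, investment=200, vacation=400
Event 2 (transfer 100 investment -> checking): investment: 200 - 100 = 100, checking: 1100 + 100 = 1200. Balances: checking=1200, investment=100, vacation=400
Event 3 (withdraw 150 from checking): checking: 1200 - 150 = 1050. Balances: checking=1050, investment=100, vacation=400
Event 4 (withdraw 200 from investment): investment: 100 - 200 = -100. Balances: checking=1050, investment=-100, vacation=400
Event 5 (withdraw 300 from vacation): vacation: 400 - 300 = 100. Balances: checking=1050, investment=-100, vacation=100
Event 6 (deposit 200 to investment): investment: -100 + 200 = 100. Balances: checking=1050, investment=100, vacation=100
Event 7 (withdraw 50 from investment): investment: 100 - 50 = 50. Balances: checking=1050, investment=50, vacation=100
Event 8 (transfer 200 checking -> vacation): checking: 1050 - 200 = 850, vacation: 100 + 200 = 300. Balances: checking=850, investment=50, vacation=300
Event 9 (transfer 100 vacation -> checking): vacation: 300 - 100 = 200, checking: 850 + 100 = 950. Balances: checking=950, investment=50, vacation=200
Event 10 (withdraw 50 from checking): checking: 950 - 50 = 900. Balances: checking=900, investment=50, vacation=200
Event 11 (deposit 300 to investment): investment: 50 + 300 = 350. Balances: checking=900, investment=350, vacation=200

Final balance of checking: 900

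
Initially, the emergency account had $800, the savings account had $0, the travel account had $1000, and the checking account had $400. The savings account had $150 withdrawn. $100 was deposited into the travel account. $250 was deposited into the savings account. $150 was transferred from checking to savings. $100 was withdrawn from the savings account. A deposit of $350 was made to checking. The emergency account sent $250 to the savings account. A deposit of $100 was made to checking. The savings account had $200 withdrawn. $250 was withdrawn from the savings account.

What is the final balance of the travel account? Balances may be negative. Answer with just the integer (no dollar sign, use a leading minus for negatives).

Tracking account balances step by step:
Start: emergency=800, savings=0, travel=1000, checking=400
Event 1 (withdraw 150 from savings): savings: 0 - 150 = -150. Balances: emergency=800, savings=-150, travel=1000, checking=400
Event 2 (deposit 100 to travel): travel: 1000 + 100 = 1100. Balances: emergency=800, savings=-150, travel=1100, checking=400
Event 3 (deposit 250 to savings): savings: -150 + 250 = 100. Balances: emergency=800, savings=100, travel=1100, checking=400
Event 4 (transfer 150 checking -> savings): checking: 400 - 150 = 250, savings: 100 + 150 = 250. Balances: emergency=800, savings=250, travel=1100, checking=250
Event 5 (withdraw 100 from savings): savings: 250 - 100 = 150. Balances: emergency=800, savings=150, travel=1100, checking=250
Event 6 (deposit 350 to checking): checking: 250 + 350 = 600. Balances: emergency=800, savings=150, travel=1100, checking=600
Event 7 (transfer 250 emergency -> savings): emergency: 800 - 250 = 550, savings: 150 + 250 = 400. Balances: emergency=550, savings=400, travel=1100, checking=600
Event 8 (deposit 100 to checking): checking: 600 + 100 = 700. Balances: emergency=550, savings=400, travel=1100, checking=700
Event 9 (withdraw 200 from savings): savings: 400 - 200 = 200. Balances: emergency=550, savings=200, travel=1100, checking=700
Event 10 (withdraw 250 from savings): savings: 200 - 250 = -50. Balances: emergency=550, savings=-50, travel=1100, checking=700

Final balance of travel: 1100

Answer: 1100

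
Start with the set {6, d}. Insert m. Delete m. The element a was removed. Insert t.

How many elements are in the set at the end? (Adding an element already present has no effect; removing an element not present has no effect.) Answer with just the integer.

Answer: 3

Derivation:
Tracking the set through each operation:
Start: {6, d}
Event 1 (add m): added. Set: {6, d, m}
Event 2 (remove m): removed. Set: {6, d}
Event 3 (remove a): not present, no change. Set: {6, d}
Event 4 (add t): added. Set: {6, d, t}

Final set: {6, d, t} (size 3)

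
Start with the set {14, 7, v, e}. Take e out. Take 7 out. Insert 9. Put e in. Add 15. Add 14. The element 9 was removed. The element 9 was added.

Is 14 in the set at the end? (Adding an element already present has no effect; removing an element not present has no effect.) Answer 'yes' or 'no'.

Answer: yes

Derivation:
Tracking the set through each operation:
Start: {14, 7, e, v}
Event 1 (remove e): removed. Set: {14, 7, v}
Event 2 (remove 7): removed. Set: {14, v}
Event 3 (add 9): added. Set: {14, 9, v}
Event 4 (add e): added. Set: {14, 9, e, v}
Event 5 (add 15): added. Set: {14, 15, 9, e, v}
Event 6 (add 14): already present, no change. Set: {14, 15, 9, e, v}
Event 7 (remove 9): removed. Set: {14, 15, e, v}
Event 8 (add 9): added. Set: {14, 15, 9, e, v}

Final set: {14, 15, 9, e, v} (size 5)
14 is in the final set.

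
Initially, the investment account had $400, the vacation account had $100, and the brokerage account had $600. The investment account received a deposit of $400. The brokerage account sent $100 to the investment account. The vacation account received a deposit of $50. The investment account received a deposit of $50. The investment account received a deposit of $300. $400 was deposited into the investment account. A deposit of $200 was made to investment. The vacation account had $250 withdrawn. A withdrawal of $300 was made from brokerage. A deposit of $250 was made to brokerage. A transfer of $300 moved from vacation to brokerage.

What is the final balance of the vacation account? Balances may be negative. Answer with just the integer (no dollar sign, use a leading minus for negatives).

Tracking account balances step by step:
Start: investment=400, vacation=100, brokerage=600
Event 1 (deposit 400 to investment): investment: 400 + 400 = 800. Balances: investment=800, vacation=100, brokerage=600
Event 2 (transfer 100 brokerage -> investment): brokerage: 600 - 100 = 500, investment: 800 + 100 = 900. Balances: investment=900, vacation=100, brokerage=500
Event 3 (deposit 50 to vacation): vacation: 100 + 50 = 150. Balances: investment=900, vacation=150, brokerage=500
Event 4 (deposit 50 to investment): investment: 900 + 50 = 950. Balances: investment=950, vacation=150, brokerage=500
Event 5 (deposit 300 to investment): investment: 950 + 300 = 1250. Balances: investment=1250, vacation=150, brokerage=500
Event 6 (deposit 400 to investment): investment: 1250 + 400 = 1650. Balances: investment=1650, vacation=150, brokerage=500
Event 7 (deposit 200 to investment): investment: 1650 + 200 = 1850. Balances: investment=1850, vacation=150, brokerage=500
Event 8 (withdraw 250 from vacation): vacation: 150 - 250 = -100. Balances: investment=1850, vacation=-100, brokerage=500
Event 9 (withdraw 300 from brokerage): brokerage: 500 - 300 = 200. Balances: investment=1850, vacation=-100, brokerage=200
Event 10 (deposit 250 to brokerage): brokerage: 200 + 250 = 450. Balances: investment=1850, vacation=-100, brokerage=450
Event 11 (transfer 300 vacation -> brokerage): vacation: -100 - 300 = -400, brokerage: 450 + 300 = 750. Balances: investment=1850, vacation=-400, brokerage=750

Final balance of vacation: -400

Answer: -400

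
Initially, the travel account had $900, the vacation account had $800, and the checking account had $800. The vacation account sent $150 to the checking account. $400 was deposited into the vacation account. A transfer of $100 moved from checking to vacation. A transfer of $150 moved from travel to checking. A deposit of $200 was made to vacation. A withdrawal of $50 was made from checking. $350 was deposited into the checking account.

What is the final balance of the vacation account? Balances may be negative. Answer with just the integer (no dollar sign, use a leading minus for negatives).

Answer: 1350

Derivation:
Tracking account balances step by step:
Start: travel=900, vacation=800, checking=800
Event 1 (transfer 150 vacation -> checking): vacation: 800 - 150 = 650, checking: 800 + 150 = 950. Balances: travel=900, vacation=650, checking=950
Event 2 (deposit 400 to vacation): vacation: 650 + 400 = 1050. Balances: travel=900, vacation=1050, checking=950
Event 3 (transfer 100 checking -> vacation): checking: 950 - 100 = 850, vacation: 1050 + 100 = 1150. Balances: travel=900, vacation=1150, checking=850
Event 4 (transfer 150 travel -> checking): travel: 900 - 150 = 750, checking: 850 + 150 = 1000. Balances: travel=750, vacation=1150, checking=1000
Event 5 (deposit 200 to vacation): vacation: 1150 + 200 = 1350. Balances: travel=750, vacation=1350, checking=1000
Event 6 (withdraw 50 from checking): checking: 1000 - 50 = 950. Balances: travel=750, vacation=1350, checking=950
Event 7 (deposit 350 to checking): checking: 950 + 350 = 1300. Balances: travel=750, vacation=1350, checking=1300

Final balance of vacation: 1350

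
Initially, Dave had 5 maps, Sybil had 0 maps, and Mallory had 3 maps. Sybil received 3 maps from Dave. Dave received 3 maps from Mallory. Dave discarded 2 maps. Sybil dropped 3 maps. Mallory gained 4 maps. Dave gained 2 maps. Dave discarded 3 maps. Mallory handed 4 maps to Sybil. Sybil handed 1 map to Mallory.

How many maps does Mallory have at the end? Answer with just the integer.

Tracking counts step by step:
Start: Dave=5, Sybil=0, Mallory=3
Event 1 (Dave -> Sybil, 3): Dave: 5 -> 2, Sybil: 0 -> 3. State: Dave=2, Sybil=3, Mallory=3
Event 2 (Mallory -> Dave, 3): Mallory: 3 -> 0, Dave: 2 -> 5. State: Dave=5, Sybil=3, Mallory=0
Event 3 (Dave -2): Dave: 5 -> 3. State: Dave=3, Sybil=3, Mallory=0
Event 4 (Sybil -3): Sybil: 3 -> 0. State: Dave=3, Sybil=0, Mallory=0
Event 5 (Mallory +4): Mallory: 0 -> 4. State: Dave=3, Sybil=0, Mallory=4
Event 6 (Dave +2): Dave: 3 -> 5. State: Dave=5, Sybil=0, Mallory=4
Event 7 (Dave -3): Dave: 5 -> 2. State: Dave=2, Sybil=0, Mallory=4
Event 8 (Mallory -> Sybil, 4): Mallory: 4 -> 0, Sybil: 0 -> 4. State: Dave=2, Sybil=4, Mallory=0
Event 9 (Sybil -> Mallory, 1): Sybil: 4 -> 3, Mallory: 0 -> 1. State: Dave=2, Sybil=3, Mallory=1

Mallory's final count: 1

Answer: 1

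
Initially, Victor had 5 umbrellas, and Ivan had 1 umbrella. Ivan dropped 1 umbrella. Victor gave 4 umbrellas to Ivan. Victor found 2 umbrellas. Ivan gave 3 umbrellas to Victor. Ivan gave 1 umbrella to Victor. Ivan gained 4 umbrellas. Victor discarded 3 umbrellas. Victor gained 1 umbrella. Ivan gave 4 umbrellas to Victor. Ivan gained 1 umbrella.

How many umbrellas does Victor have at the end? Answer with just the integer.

Tracking counts step by step:
Start: Victor=5, Ivan=1
Event 1 (Ivan -1): Ivan: 1 -> 0. State: Victor=5, Ivan=0
Event 2 (Victor -> Ivan, 4): Victor: 5 -> 1, Ivan: 0 -> 4. State: Victor=1, Ivan=4
Event 3 (Victor +2): Victor: 1 -> 3. State: Victor=3, Ivan=4
Event 4 (Ivan -> Victor, 3): Ivan: 4 -> 1, Victor: 3 -> 6. State: Victor=6, Ivan=1
Event 5 (Ivan -> Victor, 1): Ivan: 1 -> 0, Victor: 6 -> 7. State: Victor=7, Ivan=0
Event 6 (Ivan +4): Ivan: 0 -> 4. State: Victor=7, Ivan=4
Event 7 (Victor -3): Victor: 7 -> 4. State: Victor=4, Ivan=4
Event 8 (Victor +1): Victor: 4 -> 5. State: Victor=5, Ivan=4
Event 9 (Ivan -> Victor, 4): Ivan: 4 -> 0, Victor: 5 -> 9. State: Victor=9, Ivan=0
Event 10 (Ivan +1): Ivan: 0 -> 1. State: Victor=9, Ivan=1

Victor's final count: 9

Answer: 9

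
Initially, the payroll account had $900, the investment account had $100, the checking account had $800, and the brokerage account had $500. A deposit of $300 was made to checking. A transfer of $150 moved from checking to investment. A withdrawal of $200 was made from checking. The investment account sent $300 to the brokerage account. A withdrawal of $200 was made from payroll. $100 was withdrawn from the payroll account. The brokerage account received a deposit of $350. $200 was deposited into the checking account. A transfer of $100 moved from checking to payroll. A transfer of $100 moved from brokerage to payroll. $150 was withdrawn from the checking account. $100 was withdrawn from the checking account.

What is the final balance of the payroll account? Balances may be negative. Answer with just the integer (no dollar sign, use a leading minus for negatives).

Answer: 800

Derivation:
Tracking account balances step by step:
Start: payroll=900, investment=100, checking=800, brokerage=500
Event 1 (deposit 300 to checking): checking: 800 + 300 = 1100. Balances: payroll=900, investment=100, checking=1100, brokerage=500
Event 2 (transfer 150 checking -> investment): checking: 1100 - 150 = 950, investment: 100 + 150 = 250. Balances: payroll=900, investment=250, checking=950, brokerage=500
Event 3 (withdraw 200 from checking): checking: 950 - 200 = 750. Balances: payroll=900, investment=250, checking=750, brokerage=500
Event 4 (transfer 300 investment -> brokerage): investment: 250 - 300 = -50, brokerage: 500 + 300 = 800. Balances: payroll=900, investment=-50, checking=750, brokerage=800
Event 5 (withdraw 200 from payroll): payroll: 900 - 200 = 700. Balances: payroll=700, investment=-50, checking=750, brokerage=800
Event 6 (withdraw 100 from payroll): payroll: 700 - 100 = 600. Balances: payroll=600, investment=-50, checking=750, brokerage=800
Event 7 (deposit 350 to brokerage): brokerage: 800 + 350 = 1150. Balances: payroll=600, investment=-50, checking=750, brokerage=1150
Event 8 (deposit 200 to checking): checking: 750 + 200 = 950. Balances: payroll=600, investment=-50, checking=950, brokerage=1150
Event 9 (transfer 100 checking -> payroll): checking: 950 - 100 = 850, payroll: 600 + 100 = 700. Balances: payroll=700, investment=-50, checking=850, brokerage=1150
Event 10 (transfer 100 brokerage -> payroll): brokerage: 1150 - 100 = 1050, payroll: 700 + 100 = 800. Balances: payroll=800, investment=-50, checking=850, brokerage=1050
Event 11 (withdraw 150 from checking): checking: 850 - 150 = 700. Balances: payroll=800, investment=-50, checking=700, brokerage=1050
Event 12 (withdraw 100 from checking): checking: 700 - 100 = 600. Balances: payroll=800, investment=-50, checking=600, brokerage=1050

Final balance of payroll: 800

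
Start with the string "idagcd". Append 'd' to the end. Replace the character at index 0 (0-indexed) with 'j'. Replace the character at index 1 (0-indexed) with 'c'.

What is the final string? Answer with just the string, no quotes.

Answer: jcagcdd

Derivation:
Applying each edit step by step:
Start: "idagcd"
Op 1 (append 'd'): "idagcd" -> "idagcdd"
Op 2 (replace idx 0: 'i' -> 'j'): "idagcdd" -> "jdagcdd"
Op 3 (replace idx 1: 'd' -> 'c'): "jdagcdd" -> "jcagcdd"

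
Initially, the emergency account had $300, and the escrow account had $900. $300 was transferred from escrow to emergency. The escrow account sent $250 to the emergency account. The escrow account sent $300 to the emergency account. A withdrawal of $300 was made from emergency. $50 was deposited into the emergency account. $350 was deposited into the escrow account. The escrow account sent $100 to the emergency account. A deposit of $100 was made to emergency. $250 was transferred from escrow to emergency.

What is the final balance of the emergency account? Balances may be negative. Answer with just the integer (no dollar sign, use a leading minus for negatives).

Tracking account balances step by step:
Start: emergency=300, escrow=900
Event 1 (transfer 300 escrow -> emergency): escrow: 900 - 300 = 600, emergency: 300 + 300 = 600. Balances: emergency=600, escrow=600
Event 2 (transfer 250 escrow -> emergency): escrow: 600 - 250 = 350, emergency: 600 + 250 = 850. Balances: emergency=850, escrow=350
Event 3 (transfer 300 escrow -> emergency): escrow: 350 - 300 = 50, emergency: 850 + 300 = 1150. Balances: emergency=1150, escrow=50
Event 4 (withdraw 300 from emergency): emergency: 1150 - 300 = 850. Balances: emergency=850, escrow=50
Event 5 (deposit 50 to emergency): emergency: 850 + 50 = 900. Balances: emergency=900, escrow=50
Event 6 (deposit 350 to escrow): escrow: 50 + 350 = 400. Balances: emergency=900, escrow=400
Event 7 (transfer 100 escrow -> emergency): escrow: 400 - 100 = 300, emergency: 900 + 100 = 1000. Balances: emergency=1000, escrow=300
Event 8 (deposit 100 to emergency): emergency: 1000 + 100 = 1100. Balances: emergency=1100, escrow=300
Event 9 (transfer 250 escrow -> emergency): escrow: 300 - 250 = 50, emergency: 1100 + 250 = 1350. Balances: emergency=1350, escrow=50

Final balance of emergency: 1350

Answer: 1350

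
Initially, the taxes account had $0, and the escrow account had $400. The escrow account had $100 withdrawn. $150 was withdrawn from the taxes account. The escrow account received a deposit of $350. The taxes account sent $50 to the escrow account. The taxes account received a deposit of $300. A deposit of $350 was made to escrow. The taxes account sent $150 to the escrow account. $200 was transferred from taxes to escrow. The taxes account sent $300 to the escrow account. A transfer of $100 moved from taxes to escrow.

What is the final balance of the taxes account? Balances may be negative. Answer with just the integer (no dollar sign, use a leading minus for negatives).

Answer: -650

Derivation:
Tracking account balances step by step:
Start: taxes=0, escrow=400
Event 1 (withdraw 100 from escrow): escrow: 400 - 100 = 300. Balances: taxes=0, escrow=300
Event 2 (withdraw 150 from taxes): taxes: 0 - 150 = -150. Balances: taxes=-150, escrow=300
Event 3 (deposit 350 to escrow): escrow: 300 + 350 = 650. Balances: taxes=-150, escrow=650
Event 4 (transfer 50 taxes -> escrow): taxes: -150 - 50 = -200, escrow: 650 + 50 = 700. Balances: taxes=-200, escrow=700
Event 5 (deposit 300 to taxes): taxes: -200 + 300 = 100. Balances: taxes=100, escrow=700
Event 6 (deposit 350 to escrow): escrow: 700 + 350 = 1050. Balances: taxes=100, escrow=1050
Event 7 (transfer 150 taxes -> escrow): taxes: 100 - 150 = -50, escrow: 1050 + 150 = 1200. Balances: taxes=-50, escrow=1200
Event 8 (transfer 200 taxes -> escrow): taxes: -50 - 200 = -250, escrow: 1200 + 200 = 1400. Balances: taxes=-250, escrow=1400
Event 9 (transfer 300 taxes -> escrow): taxes: -250 - 300 = -550, escrow: 1400 + 300 = 1700. Balances: taxes=-550, escrow=1700
Event 10 (transfer 100 taxes -> escrow): taxes: -550 - 100 = -650, escrow: 1700 + 100 = 1800. Balances: taxes=-650, escrow=1800

Final balance of taxes: -650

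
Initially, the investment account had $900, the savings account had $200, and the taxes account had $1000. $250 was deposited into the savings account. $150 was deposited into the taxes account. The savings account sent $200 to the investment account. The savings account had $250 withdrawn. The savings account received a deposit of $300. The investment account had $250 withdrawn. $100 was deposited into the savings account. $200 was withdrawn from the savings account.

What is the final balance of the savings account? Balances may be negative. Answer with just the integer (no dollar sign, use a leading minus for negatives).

Answer: 200

Derivation:
Tracking account balances step by step:
Start: investment=900, savings=200, taxes=1000
Event 1 (deposit 250 to savings): savings: 200 + 250 = 450. Balances: investment=900, savings=450, taxes=1000
Event 2 (deposit 150 to taxes): taxes: 1000 + 150 = 1150. Balances: investment=900, savings=450, taxes=1150
Event 3 (transfer 200 savings -> investment): savings: 450 - 200 = 250, investment: 900 + 200 = 1100. Balances: investment=1100, savings=250, taxes=1150
Event 4 (withdraw 250 from savings): savings: 250 - 250 = 0. Balances: investment=1100, savings=0, taxes=1150
Event 5 (deposit 300 to savings): savings: 0 + 300 = 300. Balances: investment=1100, savings=300, taxes=1150
Event 6 (withdraw 250 from investment): investment: 1100 - 250 = 850. Balances: investment=850, savings=300, taxes=1150
Event 7 (deposit 100 to savings): savings: 300 + 100 = 400. Balances: investment=850, savings=400, taxes=1150
Event 8 (withdraw 200 from savings): savings: 400 - 200 = 200. Balances: investment=850, savings=200, taxes=1150

Final balance of savings: 200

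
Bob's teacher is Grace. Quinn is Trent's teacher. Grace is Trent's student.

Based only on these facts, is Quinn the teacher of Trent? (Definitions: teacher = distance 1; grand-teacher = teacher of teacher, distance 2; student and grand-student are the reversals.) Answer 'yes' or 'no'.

Answer: yes

Derivation:
Reconstructing the teacher chain from the given facts:
  Quinn -> Trent -> Grace -> Bob
(each arrow means 'teacher of the next')
Positions in the chain (0 = top):
  position of Quinn: 0
  position of Trent: 1
  position of Grace: 2
  position of Bob: 3

Quinn is at position 0, Trent is at position 1; signed distance (j - i) = 1.
'teacher' requires j - i = 1. Actual distance is 1, so the relation HOLDS.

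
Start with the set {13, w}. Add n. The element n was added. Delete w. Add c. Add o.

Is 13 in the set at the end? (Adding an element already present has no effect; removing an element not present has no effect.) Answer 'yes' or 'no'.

Answer: yes

Derivation:
Tracking the set through each operation:
Start: {13, w}
Event 1 (add n): added. Set: {13, n, w}
Event 2 (add n): already present, no change. Set: {13, n, w}
Event 3 (remove w): removed. Set: {13, n}
Event 4 (add c): added. Set: {13, c, n}
Event 5 (add o): added. Set: {13, c, n, o}

Final set: {13, c, n, o} (size 4)
13 is in the final set.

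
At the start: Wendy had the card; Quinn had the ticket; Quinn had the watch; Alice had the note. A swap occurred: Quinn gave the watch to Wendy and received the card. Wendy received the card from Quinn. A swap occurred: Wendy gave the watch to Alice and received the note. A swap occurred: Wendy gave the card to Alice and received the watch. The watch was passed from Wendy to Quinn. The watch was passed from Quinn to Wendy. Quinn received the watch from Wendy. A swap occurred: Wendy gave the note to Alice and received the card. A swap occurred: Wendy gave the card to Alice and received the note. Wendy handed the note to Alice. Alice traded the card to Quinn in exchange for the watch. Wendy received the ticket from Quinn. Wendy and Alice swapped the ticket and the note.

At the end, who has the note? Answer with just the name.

Answer: Wendy

Derivation:
Tracking all object holders:
Start: card:Wendy, ticket:Quinn, watch:Quinn, note:Alice
Event 1 (swap watch<->card: now watch:Wendy, card:Quinn). State: card:Quinn, ticket:Quinn, watch:Wendy, note:Alice
Event 2 (give card: Quinn -> Wendy). State: card:Wendy, ticket:Quinn, watch:Wendy, note:Alice
Event 3 (swap watch<->note: now watch:Alice, note:Wendy). State: card:Wendy, ticket:Quinn, watch:Alice, note:Wendy
Event 4 (swap card<->watch: now card:Alice, watch:Wendy). State: card:Alice, ticket:Quinn, watch:Wendy, note:Wendy
Event 5 (give watch: Wendy -> Quinn). State: card:Alice, ticket:Quinn, watch:Quinn, note:Wendy
Event 6 (give watch: Quinn -> Wendy). State: card:Alice, ticket:Quinn, watch:Wendy, note:Wendy
Event 7 (give watch: Wendy -> Quinn). State: card:Alice, ticket:Quinn, watch:Quinn, note:Wendy
Event 8 (swap note<->card: now note:Alice, card:Wendy). State: card:Wendy, ticket:Quinn, watch:Quinn, note:Alice
Event 9 (swap card<->note: now card:Alice, note:Wendy). State: card:Alice, ticket:Quinn, watch:Quinn, note:Wendy
Event 10 (give note: Wendy -> Alice). State: card:Alice, ticket:Quinn, watch:Quinn, note:Alice
Event 11 (swap card<->watch: now card:Quinn, watch:Alice). State: card:Quinn, ticket:Quinn, watch:Alice, note:Alice
Event 12 (give ticket: Quinn -> Wendy). State: card:Quinn, ticket:Wendy, watch:Alice, note:Alice
Event 13 (swap ticket<->note: now ticket:Alice, note:Wendy). State: card:Quinn, ticket:Alice, watch:Alice, note:Wendy

Final state: card:Quinn, ticket:Alice, watch:Alice, note:Wendy
The note is held by Wendy.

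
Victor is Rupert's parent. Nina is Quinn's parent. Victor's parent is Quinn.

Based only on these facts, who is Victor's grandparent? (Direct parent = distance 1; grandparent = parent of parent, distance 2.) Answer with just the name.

Answer: Nina

Derivation:
Reconstructing the parent chain from the given facts:
  Nina -> Quinn -> Victor -> Rupert
(each arrow means 'parent of the next')
Positions in the chain (0 = top):
  position of Nina: 0
  position of Quinn: 1
  position of Victor: 2
  position of Rupert: 3

Victor is at position 2; the grandparent is 2 steps up the chain, i.e. position 0: Nina.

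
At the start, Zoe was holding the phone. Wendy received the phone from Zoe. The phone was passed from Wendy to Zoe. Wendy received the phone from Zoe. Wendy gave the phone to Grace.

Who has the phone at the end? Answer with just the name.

Tracking the phone through each event:
Start: Zoe has the phone.
After event 1: Wendy has the phone.
After event 2: Zoe has the phone.
After event 3: Wendy has the phone.
After event 4: Grace has the phone.

Answer: Grace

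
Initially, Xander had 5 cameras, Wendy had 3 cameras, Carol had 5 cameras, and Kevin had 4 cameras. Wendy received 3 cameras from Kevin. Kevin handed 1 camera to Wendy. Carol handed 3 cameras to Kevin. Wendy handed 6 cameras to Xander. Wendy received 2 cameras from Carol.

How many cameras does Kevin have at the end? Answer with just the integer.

Answer: 3

Derivation:
Tracking counts step by step:
Start: Xander=5, Wendy=3, Carol=5, Kevin=4
Event 1 (Kevin -> Wendy, 3): Kevin: 4 -> 1, Wendy: 3 -> 6. State: Xander=5, Wendy=6, Carol=5, Kevin=1
Event 2 (Kevin -> Wendy, 1): Kevin: 1 -> 0, Wendy: 6 -> 7. State: Xander=5, Wendy=7, Carol=5, Kevin=0
Event 3 (Carol -> Kevin, 3): Carol: 5 -> 2, Kevin: 0 -> 3. State: Xander=5, Wendy=7, Carol=2, Kevin=3
Event 4 (Wendy -> Xander, 6): Wendy: 7 -> 1, Xander: 5 -> 11. State: Xander=11, Wendy=1, Carol=2, Kevin=3
Event 5 (Carol -> Wendy, 2): Carol: 2 -> 0, Wendy: 1 -> 3. State: Xander=11, Wendy=3, Carol=0, Kevin=3

Kevin's final count: 3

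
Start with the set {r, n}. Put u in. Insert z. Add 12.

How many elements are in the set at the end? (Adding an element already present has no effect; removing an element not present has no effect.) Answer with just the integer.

Answer: 5

Derivation:
Tracking the set through each operation:
Start: {n, r}
Event 1 (add u): added. Set: {n, r, u}
Event 2 (add z): added. Set: {n, r, u, z}
Event 3 (add 12): added. Set: {12, n, r, u, z}

Final set: {12, n, r, u, z} (size 5)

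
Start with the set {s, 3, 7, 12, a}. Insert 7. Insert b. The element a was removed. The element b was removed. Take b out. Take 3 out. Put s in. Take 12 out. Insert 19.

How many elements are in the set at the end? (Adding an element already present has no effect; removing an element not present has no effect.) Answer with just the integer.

Tracking the set through each operation:
Start: {12, 3, 7, a, s}
Event 1 (add 7): already present, no change. Set: {12, 3, 7, a, s}
Event 2 (add b): added. Set: {12, 3, 7, a, b, s}
Event 3 (remove a): removed. Set: {12, 3, 7, b, s}
Event 4 (remove b): removed. Set: {12, 3, 7, s}
Event 5 (remove b): not present, no change. Set: {12, 3, 7, s}
Event 6 (remove 3): removed. Set: {12, 7, s}
Event 7 (add s): already present, no change. Set: {12, 7, s}
Event 8 (remove 12): removed. Set: {7, s}
Event 9 (add 19): added. Set: {19, 7, s}

Final set: {19, 7, s} (size 3)

Answer: 3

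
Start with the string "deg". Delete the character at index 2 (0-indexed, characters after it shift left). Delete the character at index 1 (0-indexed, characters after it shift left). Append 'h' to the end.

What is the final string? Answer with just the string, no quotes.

Applying each edit step by step:
Start: "deg"
Op 1 (delete idx 2 = 'g'): "deg" -> "de"
Op 2 (delete idx 1 = 'e'): "de" -> "d"
Op 3 (append 'h'): "d" -> "dh"

Answer: dh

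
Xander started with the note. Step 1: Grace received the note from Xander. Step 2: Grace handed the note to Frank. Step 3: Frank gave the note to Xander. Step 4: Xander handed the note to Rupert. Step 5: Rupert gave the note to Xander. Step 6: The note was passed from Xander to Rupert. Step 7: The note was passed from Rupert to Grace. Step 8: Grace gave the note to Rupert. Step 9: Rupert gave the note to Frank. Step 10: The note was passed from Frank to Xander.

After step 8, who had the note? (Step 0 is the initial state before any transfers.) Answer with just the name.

Answer: Rupert

Derivation:
Tracking the note holder through step 8:
After step 0 (start): Xander
After step 1: Grace
After step 2: Frank
After step 3: Xander
After step 4: Rupert
After step 5: Xander
After step 6: Rupert
After step 7: Grace
After step 8: Rupert

At step 8, the holder is Rupert.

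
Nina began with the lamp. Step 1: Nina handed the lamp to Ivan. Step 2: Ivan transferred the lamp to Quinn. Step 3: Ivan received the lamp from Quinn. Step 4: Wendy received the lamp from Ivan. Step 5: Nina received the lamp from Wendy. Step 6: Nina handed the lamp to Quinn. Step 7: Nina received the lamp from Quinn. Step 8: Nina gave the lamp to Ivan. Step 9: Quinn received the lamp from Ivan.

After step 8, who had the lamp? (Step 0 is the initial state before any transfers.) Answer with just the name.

Answer: Ivan

Derivation:
Tracking the lamp holder through step 8:
After step 0 (start): Nina
After step 1: Ivan
After step 2: Quinn
After step 3: Ivan
After step 4: Wendy
After step 5: Nina
After step 6: Quinn
After step 7: Nina
After step 8: Ivan

At step 8, the holder is Ivan.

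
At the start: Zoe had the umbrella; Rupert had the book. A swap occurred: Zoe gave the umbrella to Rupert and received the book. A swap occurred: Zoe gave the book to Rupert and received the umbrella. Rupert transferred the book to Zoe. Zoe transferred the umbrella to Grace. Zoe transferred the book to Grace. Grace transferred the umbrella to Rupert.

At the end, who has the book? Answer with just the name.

Answer: Grace

Derivation:
Tracking all object holders:
Start: umbrella:Zoe, book:Rupert
Event 1 (swap umbrella<->book: now umbrella:Rupert, book:Zoe). State: umbrella:Rupert, book:Zoe
Event 2 (swap book<->umbrella: now book:Rupert, umbrella:Zoe). State: umbrella:Zoe, book:Rupert
Event 3 (give book: Rupert -> Zoe). State: umbrella:Zoe, book:Zoe
Event 4 (give umbrella: Zoe -> Grace). State: umbrella:Grace, book:Zoe
Event 5 (give book: Zoe -> Grace). State: umbrella:Grace, book:Grace
Event 6 (give umbrella: Grace -> Rupert). State: umbrella:Rupert, book:Grace

Final state: umbrella:Rupert, book:Grace
The book is held by Grace.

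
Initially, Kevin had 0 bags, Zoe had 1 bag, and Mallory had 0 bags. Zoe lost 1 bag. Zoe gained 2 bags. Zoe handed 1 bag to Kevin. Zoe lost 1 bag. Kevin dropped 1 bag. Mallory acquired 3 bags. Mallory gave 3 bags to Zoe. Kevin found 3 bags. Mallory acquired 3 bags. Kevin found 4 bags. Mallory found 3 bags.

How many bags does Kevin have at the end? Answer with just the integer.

Tracking counts step by step:
Start: Kevin=0, Zoe=1, Mallory=0
Event 1 (Zoe -1): Zoe: 1 -> 0. State: Kevin=0, Zoe=0, Mallory=0
Event 2 (Zoe +2): Zoe: 0 -> 2. State: Kevin=0, Zoe=2, Mallory=0
Event 3 (Zoe -> Kevin, 1): Zoe: 2 -> 1, Kevin: 0 -> 1. State: Kevin=1, Zoe=1, Mallory=0
Event 4 (Zoe -1): Zoe: 1 -> 0. State: Kevin=1, Zoe=0, Mallory=0
Event 5 (Kevin -1): Kevin: 1 -> 0. State: Kevin=0, Zoe=0, Mallory=0
Event 6 (Mallory +3): Mallory: 0 -> 3. State: Kevin=0, Zoe=0, Mallory=3
Event 7 (Mallory -> Zoe, 3): Mallory: 3 -> 0, Zoe: 0 -> 3. State: Kevin=0, Zoe=3, Mallory=0
Event 8 (Kevin +3): Kevin: 0 -> 3. State: Kevin=3, Zoe=3, Mallory=0
Event 9 (Mallory +3): Mallory: 0 -> 3. State: Kevin=3, Zoe=3, Mallory=3
Event 10 (Kevin +4): Kevin: 3 -> 7. State: Kevin=7, Zoe=3, Mallory=3
Event 11 (Mallory +3): Mallory: 3 -> 6. State: Kevin=7, Zoe=3, Mallory=6

Kevin's final count: 7

Answer: 7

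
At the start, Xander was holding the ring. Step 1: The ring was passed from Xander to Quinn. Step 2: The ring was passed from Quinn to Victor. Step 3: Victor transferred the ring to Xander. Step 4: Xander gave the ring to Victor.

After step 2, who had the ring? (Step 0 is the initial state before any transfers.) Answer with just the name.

Tracking the ring holder through step 2:
After step 0 (start): Xander
After step 1: Quinn
After step 2: Victor

At step 2, the holder is Victor.

Answer: Victor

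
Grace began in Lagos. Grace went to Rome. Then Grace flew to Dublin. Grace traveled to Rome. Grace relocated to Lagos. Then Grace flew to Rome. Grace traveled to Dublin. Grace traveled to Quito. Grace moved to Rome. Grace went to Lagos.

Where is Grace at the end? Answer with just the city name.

Tracking Grace's location:
Start: Grace is in Lagos.
After move 1: Lagos -> Rome. Grace is in Rome.
After move 2: Rome -> Dublin. Grace is in Dublin.
After move 3: Dublin -> Rome. Grace is in Rome.
After move 4: Rome -> Lagos. Grace is in Lagos.
After move 5: Lagos -> Rome. Grace is in Rome.
After move 6: Rome -> Dublin. Grace is in Dublin.
After move 7: Dublin -> Quito. Grace is in Quito.
After move 8: Quito -> Rome. Grace is in Rome.
After move 9: Rome -> Lagos. Grace is in Lagos.

Answer: Lagos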